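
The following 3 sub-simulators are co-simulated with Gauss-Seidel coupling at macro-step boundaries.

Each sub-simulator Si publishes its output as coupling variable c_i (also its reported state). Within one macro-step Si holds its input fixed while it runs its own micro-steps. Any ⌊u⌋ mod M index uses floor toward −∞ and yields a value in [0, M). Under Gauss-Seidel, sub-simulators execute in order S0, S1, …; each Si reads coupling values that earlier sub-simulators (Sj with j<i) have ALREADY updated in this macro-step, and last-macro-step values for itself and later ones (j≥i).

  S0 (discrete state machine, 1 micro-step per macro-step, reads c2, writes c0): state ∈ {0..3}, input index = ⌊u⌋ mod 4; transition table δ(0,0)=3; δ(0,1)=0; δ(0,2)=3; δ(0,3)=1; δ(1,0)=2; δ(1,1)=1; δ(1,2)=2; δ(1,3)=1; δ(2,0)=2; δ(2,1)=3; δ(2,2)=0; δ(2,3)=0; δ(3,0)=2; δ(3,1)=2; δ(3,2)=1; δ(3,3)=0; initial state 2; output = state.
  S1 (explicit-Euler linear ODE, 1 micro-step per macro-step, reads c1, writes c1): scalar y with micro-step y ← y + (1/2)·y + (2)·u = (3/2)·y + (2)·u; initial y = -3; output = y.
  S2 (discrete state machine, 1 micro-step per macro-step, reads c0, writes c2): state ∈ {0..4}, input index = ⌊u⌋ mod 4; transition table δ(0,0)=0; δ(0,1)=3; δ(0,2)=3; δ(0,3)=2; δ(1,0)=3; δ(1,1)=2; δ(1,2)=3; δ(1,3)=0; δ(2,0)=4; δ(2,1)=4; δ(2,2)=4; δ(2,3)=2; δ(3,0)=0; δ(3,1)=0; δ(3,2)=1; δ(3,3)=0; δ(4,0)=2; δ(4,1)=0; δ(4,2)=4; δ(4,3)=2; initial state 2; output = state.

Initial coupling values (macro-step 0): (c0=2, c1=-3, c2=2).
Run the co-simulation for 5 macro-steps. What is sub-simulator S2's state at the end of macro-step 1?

macro 1: S0 reads c2=2 → after 1×micro: 0; S1 reads c1=-3 → after 1×micro: -21/2; S2 reads c0=0 → after 1×micro: 4 ⇒ (c0=0, c1=-21/2, c2=4)
macro 2: S0 reads c2=4 → after 1×micro: 3; S1 reads c1=-21/2 → after 1×micro: -147/4; S2 reads c0=3 → after 1×micro: 2 ⇒ (c0=3, c1=-147/4, c2=2)
macro 3: S0 reads c2=2 → after 1×micro: 1; S1 reads c1=-147/4 → after 1×micro: -1029/8; S2 reads c0=1 → after 1×micro: 4 ⇒ (c0=1, c1=-1029/8, c2=4)
macro 4: S0 reads c2=4 → after 1×micro: 2; S1 reads c1=-1029/8 → after 1×micro: -7203/16; S2 reads c0=2 → after 1×micro: 4 ⇒ (c0=2, c1=-7203/16, c2=4)
macro 5: S0 reads c2=4 → after 1×micro: 2; S1 reads c1=-7203/16 → after 1×micro: -50421/32; S2 reads c0=2 → after 1×micro: 4 ⇒ (c0=2, c1=-50421/32, c2=4)

S2 state at macro-step 1 = 4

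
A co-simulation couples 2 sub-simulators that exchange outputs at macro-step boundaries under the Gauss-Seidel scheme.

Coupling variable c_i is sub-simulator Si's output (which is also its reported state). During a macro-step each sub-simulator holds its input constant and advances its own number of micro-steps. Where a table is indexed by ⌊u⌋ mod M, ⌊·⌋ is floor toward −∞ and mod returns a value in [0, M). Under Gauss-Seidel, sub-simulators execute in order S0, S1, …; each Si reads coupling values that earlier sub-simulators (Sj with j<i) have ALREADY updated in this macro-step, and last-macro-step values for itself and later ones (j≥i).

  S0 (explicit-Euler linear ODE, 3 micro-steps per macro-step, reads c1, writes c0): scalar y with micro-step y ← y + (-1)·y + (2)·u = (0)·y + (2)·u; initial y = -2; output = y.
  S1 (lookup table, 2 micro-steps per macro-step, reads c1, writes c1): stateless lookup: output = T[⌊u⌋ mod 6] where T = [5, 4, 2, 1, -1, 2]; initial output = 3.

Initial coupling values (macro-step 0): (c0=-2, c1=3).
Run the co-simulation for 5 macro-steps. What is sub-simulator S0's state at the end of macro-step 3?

S0 state at macro-step 3 = 8

macro 1: S0 reads c1=3 → after 3×micro: 6; S1 reads c1=3 → after 2×micro: 1 ⇒ (c0=6, c1=1)
macro 2: S0 reads c1=1 → after 3×micro: 2; S1 reads c1=1 → after 2×micro: 4 ⇒ (c0=2, c1=4)
macro 3: S0 reads c1=4 → after 3×micro: 8; S1 reads c1=4 → after 2×micro: -1 ⇒ (c0=8, c1=-1)
macro 4: S0 reads c1=-1 → after 3×micro: -2; S1 reads c1=-1 → after 2×micro: 2 ⇒ (c0=-2, c1=2)
macro 5: S0 reads c1=2 → after 3×micro: 4; S1 reads c1=2 → after 2×micro: 2 ⇒ (c0=4, c1=2)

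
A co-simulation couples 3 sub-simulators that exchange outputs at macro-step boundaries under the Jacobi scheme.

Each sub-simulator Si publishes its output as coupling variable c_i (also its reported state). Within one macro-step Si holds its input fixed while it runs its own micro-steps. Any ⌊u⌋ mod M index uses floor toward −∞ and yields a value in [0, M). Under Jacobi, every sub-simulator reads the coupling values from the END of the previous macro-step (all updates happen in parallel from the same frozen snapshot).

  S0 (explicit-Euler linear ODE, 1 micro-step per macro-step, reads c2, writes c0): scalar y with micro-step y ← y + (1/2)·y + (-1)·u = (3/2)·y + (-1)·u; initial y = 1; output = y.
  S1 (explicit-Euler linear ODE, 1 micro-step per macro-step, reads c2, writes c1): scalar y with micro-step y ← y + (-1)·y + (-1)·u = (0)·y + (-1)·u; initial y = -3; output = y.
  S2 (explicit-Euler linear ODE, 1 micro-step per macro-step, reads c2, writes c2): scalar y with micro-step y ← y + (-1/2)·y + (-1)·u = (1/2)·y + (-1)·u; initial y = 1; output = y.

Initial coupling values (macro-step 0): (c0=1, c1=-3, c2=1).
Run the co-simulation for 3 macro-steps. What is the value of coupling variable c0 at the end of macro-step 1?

c0 at macro-step 1 = 1/2

macro 1: S0 reads c2=1 → after 1×micro: 1/2; S1 reads c2=1 → after 1×micro: -1; S2 reads c2=1 → after 1×micro: -1/2 ⇒ (c0=1/2, c1=-1, c2=-1/2)
macro 2: S0 reads c2=-1/2 → after 1×micro: 5/4; S1 reads c2=-1/2 → after 1×micro: 1/2; S2 reads c2=-1/2 → after 1×micro: 1/4 ⇒ (c0=5/4, c1=1/2, c2=1/4)
macro 3: S0 reads c2=1/4 → after 1×micro: 13/8; S1 reads c2=1/4 → after 1×micro: -1/4; S2 reads c2=1/4 → after 1×micro: -1/8 ⇒ (c0=13/8, c1=-1/4, c2=-1/8)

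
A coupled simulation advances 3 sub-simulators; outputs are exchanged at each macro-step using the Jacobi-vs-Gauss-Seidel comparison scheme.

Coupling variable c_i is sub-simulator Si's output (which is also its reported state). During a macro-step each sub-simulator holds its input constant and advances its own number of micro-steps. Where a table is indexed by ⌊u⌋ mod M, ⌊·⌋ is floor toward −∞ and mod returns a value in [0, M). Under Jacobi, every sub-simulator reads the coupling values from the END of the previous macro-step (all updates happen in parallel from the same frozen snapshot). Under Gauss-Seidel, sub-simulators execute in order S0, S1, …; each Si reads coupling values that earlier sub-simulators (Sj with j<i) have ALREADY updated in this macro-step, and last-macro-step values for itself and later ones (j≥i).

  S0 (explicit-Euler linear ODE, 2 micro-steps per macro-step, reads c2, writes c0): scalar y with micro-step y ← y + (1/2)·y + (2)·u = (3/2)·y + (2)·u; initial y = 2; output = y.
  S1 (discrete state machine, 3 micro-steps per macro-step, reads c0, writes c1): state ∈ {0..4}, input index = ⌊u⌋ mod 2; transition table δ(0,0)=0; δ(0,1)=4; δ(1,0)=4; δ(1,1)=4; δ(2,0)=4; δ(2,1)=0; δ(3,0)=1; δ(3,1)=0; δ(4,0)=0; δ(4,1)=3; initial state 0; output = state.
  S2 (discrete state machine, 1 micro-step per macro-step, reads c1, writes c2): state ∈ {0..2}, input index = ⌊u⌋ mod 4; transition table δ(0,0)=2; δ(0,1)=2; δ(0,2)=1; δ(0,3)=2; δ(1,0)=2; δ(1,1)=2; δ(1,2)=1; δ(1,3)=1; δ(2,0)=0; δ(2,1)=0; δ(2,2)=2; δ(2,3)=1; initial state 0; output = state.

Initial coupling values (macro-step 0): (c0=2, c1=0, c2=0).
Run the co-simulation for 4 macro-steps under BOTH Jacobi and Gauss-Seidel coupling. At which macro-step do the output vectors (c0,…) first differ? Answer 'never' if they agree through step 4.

first divergence at macro-step: never

[Jacobi] macro 1: S0 reads c2=0 → after 2×micro: 9/2; S1 reads c0=2 → after 3×micro: 0; S2 reads c1=0 → after 1×micro: 2 ⇒ (c0=9/2, c1=0, c2=2)
[Jacobi] macro 2: S0 reads c2=2 → after 2×micro: 161/8; S1 reads c0=9/2 → after 3×micro: 0; S2 reads c1=0 → after 1×micro: 0 ⇒ (c0=161/8, c1=0, c2=0)
[Jacobi] macro 3: S0 reads c2=0 → after 2×micro: 1449/32; S1 reads c0=161/8 → after 3×micro: 0; S2 reads c1=0 → after 1×micro: 2 ⇒ (c0=1449/32, c1=0, c2=2)
[Jacobi] macro 4: S0 reads c2=2 → after 2×micro: 14321/128; S1 reads c0=1449/32 → after 3×micro: 0; S2 reads c1=0 → after 1×micro: 0 ⇒ (c0=14321/128, c1=0, c2=0)
[Gauss-Seidel] macro 1: S0 reads c2=0 → after 2×micro: 9/2; S1 reads c0=9/2 → after 3×micro: 0; S2 reads c1=0 → after 1×micro: 2 ⇒ (c0=9/2, c1=0, c2=2)
[Gauss-Seidel] macro 2: S0 reads c2=2 → after 2×micro: 161/8; S1 reads c0=161/8 → after 3×micro: 0; S2 reads c1=0 → after 1×micro: 0 ⇒ (c0=161/8, c1=0, c2=0)
[Gauss-Seidel] macro 3: S0 reads c2=0 → after 2×micro: 1449/32; S1 reads c0=1449/32 → after 3×micro: 0; S2 reads c1=0 → after 1×micro: 2 ⇒ (c0=1449/32, c1=0, c2=2)
[Gauss-Seidel] macro 4: S0 reads c2=2 → after 2×micro: 14321/128; S1 reads c0=14321/128 → after 3×micro: 0; S2 reads c1=0 → after 1×micro: 0 ⇒ (c0=14321/128, c1=0, c2=0)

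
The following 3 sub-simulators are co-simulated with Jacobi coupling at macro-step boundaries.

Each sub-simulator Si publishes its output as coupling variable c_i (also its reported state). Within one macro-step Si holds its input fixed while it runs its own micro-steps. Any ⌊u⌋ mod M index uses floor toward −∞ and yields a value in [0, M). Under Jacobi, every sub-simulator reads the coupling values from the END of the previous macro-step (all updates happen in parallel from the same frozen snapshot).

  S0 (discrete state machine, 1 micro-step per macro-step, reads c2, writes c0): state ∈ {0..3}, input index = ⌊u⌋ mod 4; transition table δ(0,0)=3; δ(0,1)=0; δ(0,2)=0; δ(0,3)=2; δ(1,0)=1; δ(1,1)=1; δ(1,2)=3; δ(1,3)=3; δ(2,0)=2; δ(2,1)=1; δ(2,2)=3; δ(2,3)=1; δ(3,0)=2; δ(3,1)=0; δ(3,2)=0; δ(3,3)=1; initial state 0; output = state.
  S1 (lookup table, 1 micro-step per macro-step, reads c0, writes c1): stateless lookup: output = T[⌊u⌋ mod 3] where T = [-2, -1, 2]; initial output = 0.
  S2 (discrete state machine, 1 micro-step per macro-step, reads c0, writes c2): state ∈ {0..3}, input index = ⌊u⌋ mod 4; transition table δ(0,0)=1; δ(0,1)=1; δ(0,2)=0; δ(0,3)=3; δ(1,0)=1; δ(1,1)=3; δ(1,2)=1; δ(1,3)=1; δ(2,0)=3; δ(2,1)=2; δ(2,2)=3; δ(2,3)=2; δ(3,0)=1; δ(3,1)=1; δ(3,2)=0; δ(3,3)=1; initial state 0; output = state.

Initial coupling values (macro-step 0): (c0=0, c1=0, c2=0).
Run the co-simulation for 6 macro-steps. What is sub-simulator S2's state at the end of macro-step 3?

S2 state at macro-step 3 = 1

macro 1: S0 reads c2=0 → after 1×micro: 3; S1 reads c0=0 → after 1×micro: -2; S2 reads c0=0 → after 1×micro: 1 ⇒ (c0=3, c1=-2, c2=1)
macro 2: S0 reads c2=1 → after 1×micro: 0; S1 reads c0=3 → after 1×micro: -2; S2 reads c0=3 → after 1×micro: 1 ⇒ (c0=0, c1=-2, c2=1)
macro 3: S0 reads c2=1 → after 1×micro: 0; S1 reads c0=0 → after 1×micro: -2; S2 reads c0=0 → after 1×micro: 1 ⇒ (c0=0, c1=-2, c2=1)
macro 4: S0 reads c2=1 → after 1×micro: 0; S1 reads c0=0 → after 1×micro: -2; S2 reads c0=0 → after 1×micro: 1 ⇒ (c0=0, c1=-2, c2=1)
macro 5: S0 reads c2=1 → after 1×micro: 0; S1 reads c0=0 → after 1×micro: -2; S2 reads c0=0 → after 1×micro: 1 ⇒ (c0=0, c1=-2, c2=1)
macro 6: S0 reads c2=1 → after 1×micro: 0; S1 reads c0=0 → after 1×micro: -2; S2 reads c0=0 → after 1×micro: 1 ⇒ (c0=0, c1=-2, c2=1)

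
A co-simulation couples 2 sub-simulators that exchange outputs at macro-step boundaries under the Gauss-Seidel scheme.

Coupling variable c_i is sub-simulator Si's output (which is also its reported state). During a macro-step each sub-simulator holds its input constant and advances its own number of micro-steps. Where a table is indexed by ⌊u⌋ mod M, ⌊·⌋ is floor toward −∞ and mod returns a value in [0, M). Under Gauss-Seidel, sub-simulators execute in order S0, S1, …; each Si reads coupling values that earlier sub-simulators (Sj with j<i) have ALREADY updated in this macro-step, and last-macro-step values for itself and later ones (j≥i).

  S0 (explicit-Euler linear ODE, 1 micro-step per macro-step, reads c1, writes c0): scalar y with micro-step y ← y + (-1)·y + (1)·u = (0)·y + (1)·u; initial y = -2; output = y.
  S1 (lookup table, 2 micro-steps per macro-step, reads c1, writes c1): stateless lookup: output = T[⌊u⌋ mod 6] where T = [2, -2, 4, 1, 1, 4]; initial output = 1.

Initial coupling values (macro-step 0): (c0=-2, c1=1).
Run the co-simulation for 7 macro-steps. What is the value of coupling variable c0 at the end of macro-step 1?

c0 at macro-step 1 = 1

macro 1: S0 reads c1=1 → after 1×micro: 1; S1 reads c1=1 → after 2×micro: -2 ⇒ (c0=1, c1=-2)
macro 2: S0 reads c1=-2 → after 1×micro: -2; S1 reads c1=-2 → after 2×micro: 1 ⇒ (c0=-2, c1=1)
macro 3: S0 reads c1=1 → after 1×micro: 1; S1 reads c1=1 → after 2×micro: -2 ⇒ (c0=1, c1=-2)
macro 4: S0 reads c1=-2 → after 1×micro: -2; S1 reads c1=-2 → after 2×micro: 1 ⇒ (c0=-2, c1=1)
macro 5: S0 reads c1=1 → after 1×micro: 1; S1 reads c1=1 → after 2×micro: -2 ⇒ (c0=1, c1=-2)
macro 6: S0 reads c1=-2 → after 1×micro: -2; S1 reads c1=-2 → after 2×micro: 1 ⇒ (c0=-2, c1=1)
macro 7: S0 reads c1=1 → after 1×micro: 1; S1 reads c1=1 → after 2×micro: -2 ⇒ (c0=1, c1=-2)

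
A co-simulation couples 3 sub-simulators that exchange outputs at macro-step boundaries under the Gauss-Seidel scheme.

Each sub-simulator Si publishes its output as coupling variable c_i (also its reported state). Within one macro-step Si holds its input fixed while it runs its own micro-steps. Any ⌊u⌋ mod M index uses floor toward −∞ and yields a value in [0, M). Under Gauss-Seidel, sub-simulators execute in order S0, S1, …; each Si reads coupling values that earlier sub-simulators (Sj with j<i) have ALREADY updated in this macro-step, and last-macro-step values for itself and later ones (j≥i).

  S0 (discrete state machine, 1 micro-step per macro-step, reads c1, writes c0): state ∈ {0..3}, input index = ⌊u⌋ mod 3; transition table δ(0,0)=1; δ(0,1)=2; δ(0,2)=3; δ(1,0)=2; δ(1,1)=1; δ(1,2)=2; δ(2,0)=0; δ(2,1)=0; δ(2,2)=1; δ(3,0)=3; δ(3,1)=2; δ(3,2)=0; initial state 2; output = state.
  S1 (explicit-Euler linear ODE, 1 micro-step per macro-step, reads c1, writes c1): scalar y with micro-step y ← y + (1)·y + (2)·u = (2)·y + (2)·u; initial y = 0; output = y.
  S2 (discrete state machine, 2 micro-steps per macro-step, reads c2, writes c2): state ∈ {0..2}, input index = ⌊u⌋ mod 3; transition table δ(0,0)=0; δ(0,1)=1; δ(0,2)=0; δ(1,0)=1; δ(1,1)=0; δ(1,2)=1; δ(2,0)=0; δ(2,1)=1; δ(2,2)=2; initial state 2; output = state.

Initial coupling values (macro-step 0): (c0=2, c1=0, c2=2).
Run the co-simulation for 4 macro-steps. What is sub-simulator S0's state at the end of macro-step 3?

macro 1: S0 reads c1=0 → after 1×micro: 0; S1 reads c1=0 → after 1×micro: 0; S2 reads c2=2 → after 2×micro: 2 ⇒ (c0=0, c1=0, c2=2)
macro 2: S0 reads c1=0 → after 1×micro: 1; S1 reads c1=0 → after 1×micro: 0; S2 reads c2=2 → after 2×micro: 2 ⇒ (c0=1, c1=0, c2=2)
macro 3: S0 reads c1=0 → after 1×micro: 2; S1 reads c1=0 → after 1×micro: 0; S2 reads c2=2 → after 2×micro: 2 ⇒ (c0=2, c1=0, c2=2)
macro 4: S0 reads c1=0 → after 1×micro: 0; S1 reads c1=0 → after 1×micro: 0; S2 reads c2=2 → after 2×micro: 2 ⇒ (c0=0, c1=0, c2=2)

S0 state at macro-step 3 = 2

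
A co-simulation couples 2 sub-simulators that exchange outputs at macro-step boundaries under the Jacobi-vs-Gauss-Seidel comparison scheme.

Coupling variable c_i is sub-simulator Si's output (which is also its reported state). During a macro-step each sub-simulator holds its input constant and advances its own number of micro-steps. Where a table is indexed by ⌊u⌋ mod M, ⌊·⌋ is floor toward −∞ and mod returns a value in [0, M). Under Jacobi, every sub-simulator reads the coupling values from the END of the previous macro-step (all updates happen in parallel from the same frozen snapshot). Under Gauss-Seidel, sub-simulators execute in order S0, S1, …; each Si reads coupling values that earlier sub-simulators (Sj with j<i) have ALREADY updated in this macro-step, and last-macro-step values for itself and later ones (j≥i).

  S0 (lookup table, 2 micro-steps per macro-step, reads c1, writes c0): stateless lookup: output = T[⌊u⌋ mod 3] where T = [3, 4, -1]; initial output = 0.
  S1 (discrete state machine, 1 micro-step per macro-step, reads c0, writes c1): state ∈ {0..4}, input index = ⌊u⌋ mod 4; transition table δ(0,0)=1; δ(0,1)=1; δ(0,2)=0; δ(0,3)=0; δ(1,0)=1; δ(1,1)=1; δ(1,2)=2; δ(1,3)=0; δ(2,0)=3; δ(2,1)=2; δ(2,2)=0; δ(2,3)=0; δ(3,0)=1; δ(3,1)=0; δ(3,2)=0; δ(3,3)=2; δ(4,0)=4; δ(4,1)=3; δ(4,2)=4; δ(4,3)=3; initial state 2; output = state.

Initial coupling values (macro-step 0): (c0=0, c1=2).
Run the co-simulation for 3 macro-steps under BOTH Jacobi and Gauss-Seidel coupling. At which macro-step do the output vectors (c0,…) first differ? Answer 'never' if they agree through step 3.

first divergence at macro-step: 1

[Jacobi] macro 1: S0 reads c1=2 → after 2×micro: -1; S1 reads c0=0 → after 1×micro: 3 ⇒ (c0=-1, c1=3)
[Jacobi] macro 2: S0 reads c1=3 → after 2×micro: 3; S1 reads c0=-1 → after 1×micro: 2 ⇒ (c0=3, c1=2)
[Jacobi] macro 3: S0 reads c1=2 → after 2×micro: -1; S1 reads c0=3 → after 1×micro: 0 ⇒ (c0=-1, c1=0)
[Gauss-Seidel] macro 1: S0 reads c1=2 → after 2×micro: -1; S1 reads c0=-1 → after 1×micro: 0 ⇒ (c0=-1, c1=0)
[Gauss-Seidel] macro 2: S0 reads c1=0 → after 2×micro: 3; S1 reads c0=3 → after 1×micro: 0 ⇒ (c0=3, c1=0)
[Gauss-Seidel] macro 3: S0 reads c1=0 → after 2×micro: 3; S1 reads c0=3 → after 1×micro: 0 ⇒ (c0=3, c1=0)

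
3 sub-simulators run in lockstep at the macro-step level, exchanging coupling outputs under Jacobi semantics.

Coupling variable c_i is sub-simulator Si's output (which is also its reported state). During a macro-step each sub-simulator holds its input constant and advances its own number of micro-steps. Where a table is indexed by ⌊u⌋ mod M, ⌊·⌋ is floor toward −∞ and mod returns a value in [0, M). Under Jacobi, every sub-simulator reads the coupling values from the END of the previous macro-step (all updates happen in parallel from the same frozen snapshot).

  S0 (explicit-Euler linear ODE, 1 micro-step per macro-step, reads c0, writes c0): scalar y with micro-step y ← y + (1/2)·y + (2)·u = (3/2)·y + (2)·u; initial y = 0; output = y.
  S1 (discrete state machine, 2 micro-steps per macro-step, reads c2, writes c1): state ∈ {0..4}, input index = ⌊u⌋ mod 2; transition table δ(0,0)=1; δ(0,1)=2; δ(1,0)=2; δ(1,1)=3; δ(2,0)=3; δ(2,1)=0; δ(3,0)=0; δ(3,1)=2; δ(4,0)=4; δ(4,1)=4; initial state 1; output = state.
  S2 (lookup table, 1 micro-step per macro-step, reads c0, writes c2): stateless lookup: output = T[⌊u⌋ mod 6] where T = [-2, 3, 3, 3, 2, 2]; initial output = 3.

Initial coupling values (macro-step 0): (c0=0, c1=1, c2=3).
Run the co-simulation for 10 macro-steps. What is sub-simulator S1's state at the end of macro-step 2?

S1 state at macro-step 2 = 0

macro 1: S0 reads c0=0 → after 1×micro: 0; S1 reads c2=3 → after 2×micro: 2; S2 reads c0=0 → after 1×micro: -2 ⇒ (c0=0, c1=2, c2=-2)
macro 2: S0 reads c0=0 → after 1×micro: 0; S1 reads c2=-2 → after 2×micro: 0; S2 reads c0=0 → after 1×micro: -2 ⇒ (c0=0, c1=0, c2=-2)
macro 3: S0 reads c0=0 → after 1×micro: 0; S1 reads c2=-2 → after 2×micro: 2; S2 reads c0=0 → after 1×micro: -2 ⇒ (c0=0, c1=2, c2=-2)
macro 4: S0 reads c0=0 → after 1×micro: 0; S1 reads c2=-2 → after 2×micro: 0; S2 reads c0=0 → after 1×micro: -2 ⇒ (c0=0, c1=0, c2=-2)
macro 5: S0 reads c0=0 → after 1×micro: 0; S1 reads c2=-2 → after 2×micro: 2; S2 reads c0=0 → after 1×micro: -2 ⇒ (c0=0, c1=2, c2=-2)
macro 6: S0 reads c0=0 → after 1×micro: 0; S1 reads c2=-2 → after 2×micro: 0; S2 reads c0=0 → after 1×micro: -2 ⇒ (c0=0, c1=0, c2=-2)
macro 7: S0 reads c0=0 → after 1×micro: 0; S1 reads c2=-2 → after 2×micro: 2; S2 reads c0=0 → after 1×micro: -2 ⇒ (c0=0, c1=2, c2=-2)
macro 8: S0 reads c0=0 → after 1×micro: 0; S1 reads c2=-2 → after 2×micro: 0; S2 reads c0=0 → after 1×micro: -2 ⇒ (c0=0, c1=0, c2=-2)
macro 9: S0 reads c0=0 → after 1×micro: 0; S1 reads c2=-2 → after 2×micro: 2; S2 reads c0=0 → after 1×micro: -2 ⇒ (c0=0, c1=2, c2=-2)
macro 10: S0 reads c0=0 → after 1×micro: 0; S1 reads c2=-2 → after 2×micro: 0; S2 reads c0=0 → after 1×micro: -2 ⇒ (c0=0, c1=0, c2=-2)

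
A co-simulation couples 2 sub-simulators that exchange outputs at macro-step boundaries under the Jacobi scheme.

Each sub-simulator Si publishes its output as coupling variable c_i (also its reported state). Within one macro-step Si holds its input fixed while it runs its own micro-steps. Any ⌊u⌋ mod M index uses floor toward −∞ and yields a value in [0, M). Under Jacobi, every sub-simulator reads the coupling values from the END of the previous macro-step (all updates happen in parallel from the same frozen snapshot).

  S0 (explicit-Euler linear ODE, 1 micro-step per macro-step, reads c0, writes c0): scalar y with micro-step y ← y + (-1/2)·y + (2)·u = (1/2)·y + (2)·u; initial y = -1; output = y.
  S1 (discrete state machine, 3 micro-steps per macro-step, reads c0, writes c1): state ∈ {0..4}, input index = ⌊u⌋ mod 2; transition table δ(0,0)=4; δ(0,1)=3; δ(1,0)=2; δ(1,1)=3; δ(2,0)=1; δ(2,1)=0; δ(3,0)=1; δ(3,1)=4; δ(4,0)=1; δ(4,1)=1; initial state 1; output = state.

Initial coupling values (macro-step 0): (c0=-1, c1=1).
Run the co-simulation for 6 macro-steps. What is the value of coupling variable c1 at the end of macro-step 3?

macro 1: S0 reads c0=-1 → after 1×micro: -5/2; S1 reads c0=-1 → after 3×micro: 1 ⇒ (c0=-5/2, c1=1)
macro 2: S0 reads c0=-5/2 → after 1×micro: -25/4; S1 reads c0=-5/2 → after 3×micro: 1 ⇒ (c0=-25/4, c1=1)
macro 3: S0 reads c0=-25/4 → after 1×micro: -125/8; S1 reads c0=-25/4 → after 3×micro: 1 ⇒ (c0=-125/8, c1=1)
macro 4: S0 reads c0=-125/8 → after 1×micro: -625/16; S1 reads c0=-125/8 → after 3×micro: 2 ⇒ (c0=-625/16, c1=2)
macro 5: S0 reads c0=-625/16 → after 1×micro: -3125/32; S1 reads c0=-625/16 → after 3×micro: 1 ⇒ (c0=-3125/32, c1=1)
macro 6: S0 reads c0=-3125/32 → after 1×micro: -15625/64; S1 reads c0=-3125/32 → after 3×micro: 2 ⇒ (c0=-15625/64, c1=2)

c1 at macro-step 3 = 1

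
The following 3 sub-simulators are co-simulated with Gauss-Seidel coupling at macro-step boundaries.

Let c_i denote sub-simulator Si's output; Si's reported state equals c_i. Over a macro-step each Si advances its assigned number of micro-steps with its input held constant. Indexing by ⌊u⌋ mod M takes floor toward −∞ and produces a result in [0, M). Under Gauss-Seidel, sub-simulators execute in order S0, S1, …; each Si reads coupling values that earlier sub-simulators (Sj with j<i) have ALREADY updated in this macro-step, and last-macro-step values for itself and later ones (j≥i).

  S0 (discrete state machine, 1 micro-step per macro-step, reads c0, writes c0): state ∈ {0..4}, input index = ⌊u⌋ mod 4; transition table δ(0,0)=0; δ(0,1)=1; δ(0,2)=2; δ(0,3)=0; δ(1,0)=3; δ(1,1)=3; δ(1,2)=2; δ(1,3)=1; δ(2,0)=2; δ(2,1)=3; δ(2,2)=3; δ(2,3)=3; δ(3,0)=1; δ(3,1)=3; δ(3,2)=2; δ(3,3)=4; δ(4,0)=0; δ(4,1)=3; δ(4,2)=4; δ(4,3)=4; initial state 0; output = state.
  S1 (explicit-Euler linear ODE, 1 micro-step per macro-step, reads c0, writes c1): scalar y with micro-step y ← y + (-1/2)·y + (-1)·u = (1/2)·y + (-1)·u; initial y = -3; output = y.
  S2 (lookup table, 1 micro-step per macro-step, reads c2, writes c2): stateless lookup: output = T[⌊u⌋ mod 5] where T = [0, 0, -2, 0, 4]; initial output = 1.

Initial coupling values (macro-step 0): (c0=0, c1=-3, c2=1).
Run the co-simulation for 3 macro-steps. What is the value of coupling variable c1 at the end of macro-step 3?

c1 at macro-step 3 = -3/8

macro 1: S0 reads c0=0 → after 1×micro: 0; S1 reads c0=0 → after 1×micro: -3/2; S2 reads c2=1 → after 1×micro: 0 ⇒ (c0=0, c1=-3/2, c2=0)
macro 2: S0 reads c0=0 → after 1×micro: 0; S1 reads c0=0 → after 1×micro: -3/4; S2 reads c2=0 → after 1×micro: 0 ⇒ (c0=0, c1=-3/4, c2=0)
macro 3: S0 reads c0=0 → after 1×micro: 0; S1 reads c0=0 → after 1×micro: -3/8; S2 reads c2=0 → after 1×micro: 0 ⇒ (c0=0, c1=-3/8, c2=0)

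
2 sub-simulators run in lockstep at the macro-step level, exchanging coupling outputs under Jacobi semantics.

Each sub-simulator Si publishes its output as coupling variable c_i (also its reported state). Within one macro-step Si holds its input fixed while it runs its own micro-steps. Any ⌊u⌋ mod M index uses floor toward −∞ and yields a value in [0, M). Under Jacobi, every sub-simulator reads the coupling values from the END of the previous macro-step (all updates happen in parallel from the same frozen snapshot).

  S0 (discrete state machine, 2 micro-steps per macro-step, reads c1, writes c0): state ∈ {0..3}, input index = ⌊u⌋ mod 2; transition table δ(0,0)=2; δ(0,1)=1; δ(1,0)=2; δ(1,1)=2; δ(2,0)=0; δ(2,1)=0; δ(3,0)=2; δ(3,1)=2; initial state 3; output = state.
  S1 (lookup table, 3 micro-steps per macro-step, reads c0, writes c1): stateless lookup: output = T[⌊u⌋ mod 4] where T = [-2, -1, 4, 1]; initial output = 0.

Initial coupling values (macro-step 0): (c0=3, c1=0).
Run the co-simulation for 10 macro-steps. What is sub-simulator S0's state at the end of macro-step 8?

macro 1: S0 reads c1=0 → after 2×micro: 0; S1 reads c0=3 → after 3×micro: 1 ⇒ (c0=0, c1=1)
macro 2: S0 reads c1=1 → after 2×micro: 2; S1 reads c0=0 → after 3×micro: -2 ⇒ (c0=2, c1=-2)
macro 3: S0 reads c1=-2 → after 2×micro: 2; S1 reads c0=2 → after 3×micro: 4 ⇒ (c0=2, c1=4)
macro 4: S0 reads c1=4 → after 2×micro: 2; S1 reads c0=2 → after 3×micro: 4 ⇒ (c0=2, c1=4)
macro 5: S0 reads c1=4 → after 2×micro: 2; S1 reads c0=2 → after 3×micro: 4 ⇒ (c0=2, c1=4)
macro 6: S0 reads c1=4 → after 2×micro: 2; S1 reads c0=2 → after 3×micro: 4 ⇒ (c0=2, c1=4)
macro 7: S0 reads c1=4 → after 2×micro: 2; S1 reads c0=2 → after 3×micro: 4 ⇒ (c0=2, c1=4)
macro 8: S0 reads c1=4 → after 2×micro: 2; S1 reads c0=2 → after 3×micro: 4 ⇒ (c0=2, c1=4)
macro 9: S0 reads c1=4 → after 2×micro: 2; S1 reads c0=2 → after 3×micro: 4 ⇒ (c0=2, c1=4)
macro 10: S0 reads c1=4 → after 2×micro: 2; S1 reads c0=2 → after 3×micro: 4 ⇒ (c0=2, c1=4)

S0 state at macro-step 8 = 2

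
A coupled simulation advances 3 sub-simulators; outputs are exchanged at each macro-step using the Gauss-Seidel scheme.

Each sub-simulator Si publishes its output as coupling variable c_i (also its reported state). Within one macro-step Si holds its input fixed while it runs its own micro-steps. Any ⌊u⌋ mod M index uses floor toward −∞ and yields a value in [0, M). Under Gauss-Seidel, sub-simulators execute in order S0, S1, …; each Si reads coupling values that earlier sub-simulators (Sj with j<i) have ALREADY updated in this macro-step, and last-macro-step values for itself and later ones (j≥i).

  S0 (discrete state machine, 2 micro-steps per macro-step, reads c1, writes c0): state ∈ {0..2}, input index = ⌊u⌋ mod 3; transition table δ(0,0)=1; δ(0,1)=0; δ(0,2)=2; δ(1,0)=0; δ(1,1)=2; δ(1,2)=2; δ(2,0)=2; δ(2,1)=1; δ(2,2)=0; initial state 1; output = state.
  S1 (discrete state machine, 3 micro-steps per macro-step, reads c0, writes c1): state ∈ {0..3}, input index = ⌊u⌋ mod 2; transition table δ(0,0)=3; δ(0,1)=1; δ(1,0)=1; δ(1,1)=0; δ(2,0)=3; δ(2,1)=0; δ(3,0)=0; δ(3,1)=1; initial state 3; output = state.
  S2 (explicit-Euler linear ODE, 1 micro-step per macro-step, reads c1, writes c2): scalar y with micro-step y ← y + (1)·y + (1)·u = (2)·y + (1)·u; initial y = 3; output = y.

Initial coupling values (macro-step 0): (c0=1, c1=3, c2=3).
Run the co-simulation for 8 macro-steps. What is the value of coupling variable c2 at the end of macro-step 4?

macro 1: S0 reads c1=3 → after 2×micro: 1; S1 reads c0=1 → after 3×micro: 1; S2 reads c1=1 → after 1×micro: 7 ⇒ (c0=1, c1=1, c2=7)
macro 2: S0 reads c1=1 → after 2×micro: 1; S1 reads c0=1 → after 3×micro: 0; S2 reads c1=0 → after 1×micro: 14 ⇒ (c0=1, c1=0, c2=14)
macro 3: S0 reads c1=0 → after 2×micro: 1; S1 reads c0=1 → after 3×micro: 1; S2 reads c1=1 → after 1×micro: 29 ⇒ (c0=1, c1=1, c2=29)
macro 4: S0 reads c1=1 → after 2×micro: 1; S1 reads c0=1 → after 3×micro: 0; S2 reads c1=0 → after 1×micro: 58 ⇒ (c0=1, c1=0, c2=58)
macro 5: S0 reads c1=0 → after 2×micro: 1; S1 reads c0=1 → after 3×micro: 1; S2 reads c1=1 → after 1×micro: 117 ⇒ (c0=1, c1=1, c2=117)
macro 6: S0 reads c1=1 → after 2×micro: 1; S1 reads c0=1 → after 3×micro: 0; S2 reads c1=0 → after 1×micro: 234 ⇒ (c0=1, c1=0, c2=234)
macro 7: S0 reads c1=0 → after 2×micro: 1; S1 reads c0=1 → after 3×micro: 1; S2 reads c1=1 → after 1×micro: 469 ⇒ (c0=1, c1=1, c2=469)
macro 8: S0 reads c1=1 → after 2×micro: 1; S1 reads c0=1 → after 3×micro: 0; S2 reads c1=0 → after 1×micro: 938 ⇒ (c0=1, c1=0, c2=938)

c2 at macro-step 4 = 58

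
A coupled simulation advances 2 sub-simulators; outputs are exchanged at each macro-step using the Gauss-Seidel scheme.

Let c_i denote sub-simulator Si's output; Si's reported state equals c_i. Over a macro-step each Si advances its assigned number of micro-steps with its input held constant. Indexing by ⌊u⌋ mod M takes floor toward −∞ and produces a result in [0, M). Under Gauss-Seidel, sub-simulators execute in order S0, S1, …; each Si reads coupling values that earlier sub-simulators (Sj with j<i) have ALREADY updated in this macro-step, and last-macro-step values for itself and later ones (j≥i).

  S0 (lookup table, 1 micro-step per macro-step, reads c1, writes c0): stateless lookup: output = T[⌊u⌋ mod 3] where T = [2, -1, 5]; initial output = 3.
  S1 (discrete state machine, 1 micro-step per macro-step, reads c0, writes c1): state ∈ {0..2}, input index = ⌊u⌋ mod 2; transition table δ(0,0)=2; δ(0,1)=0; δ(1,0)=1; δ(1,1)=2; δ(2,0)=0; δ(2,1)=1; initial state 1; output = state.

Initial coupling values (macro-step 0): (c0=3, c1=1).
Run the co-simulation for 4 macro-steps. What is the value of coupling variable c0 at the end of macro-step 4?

macro 1: S0 reads c1=1 → after 1×micro: -1; S1 reads c0=-1 → after 1×micro: 2 ⇒ (c0=-1, c1=2)
macro 2: S0 reads c1=2 → after 1×micro: 5; S1 reads c0=5 → after 1×micro: 1 ⇒ (c0=5, c1=1)
macro 3: S0 reads c1=1 → after 1×micro: -1; S1 reads c0=-1 → after 1×micro: 2 ⇒ (c0=-1, c1=2)
macro 4: S0 reads c1=2 → after 1×micro: 5; S1 reads c0=5 → after 1×micro: 1 ⇒ (c0=5, c1=1)

c0 at macro-step 4 = 5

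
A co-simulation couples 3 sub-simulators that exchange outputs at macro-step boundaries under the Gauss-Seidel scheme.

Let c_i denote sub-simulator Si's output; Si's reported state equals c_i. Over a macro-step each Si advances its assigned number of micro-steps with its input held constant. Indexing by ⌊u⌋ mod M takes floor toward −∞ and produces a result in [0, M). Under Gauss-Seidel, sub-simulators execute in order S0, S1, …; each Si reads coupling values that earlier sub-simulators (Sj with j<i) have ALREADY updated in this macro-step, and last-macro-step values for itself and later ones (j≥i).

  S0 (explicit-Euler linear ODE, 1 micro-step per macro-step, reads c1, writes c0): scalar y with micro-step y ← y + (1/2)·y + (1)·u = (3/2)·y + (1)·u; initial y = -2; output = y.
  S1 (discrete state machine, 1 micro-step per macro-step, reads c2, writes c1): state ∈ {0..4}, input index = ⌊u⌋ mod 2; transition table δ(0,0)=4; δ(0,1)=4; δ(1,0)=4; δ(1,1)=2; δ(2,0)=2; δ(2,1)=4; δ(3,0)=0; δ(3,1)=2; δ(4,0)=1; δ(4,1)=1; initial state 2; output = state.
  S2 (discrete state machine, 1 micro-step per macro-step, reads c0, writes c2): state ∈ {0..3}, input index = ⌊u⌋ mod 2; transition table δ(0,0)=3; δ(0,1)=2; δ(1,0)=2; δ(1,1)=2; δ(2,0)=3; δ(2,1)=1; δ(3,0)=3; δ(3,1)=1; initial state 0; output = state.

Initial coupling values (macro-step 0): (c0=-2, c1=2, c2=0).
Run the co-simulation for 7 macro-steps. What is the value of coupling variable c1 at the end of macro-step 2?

c1 at macro-step 2 = 2

macro 1: S0 reads c1=2 → after 1×micro: -1; S1 reads c2=0 → after 1×micro: 2; S2 reads c0=-1 → after 1×micro: 2 ⇒ (c0=-1, c1=2, c2=2)
macro 2: S0 reads c1=2 → after 1×micro: 1/2; S1 reads c2=2 → after 1×micro: 2; S2 reads c0=1/2 → after 1×micro: 3 ⇒ (c0=1/2, c1=2, c2=3)
macro 3: S0 reads c1=2 → after 1×micro: 11/4; S1 reads c2=3 → after 1×micro: 4; S2 reads c0=11/4 → after 1×micro: 3 ⇒ (c0=11/4, c1=4, c2=3)
macro 4: S0 reads c1=4 → after 1×micro: 65/8; S1 reads c2=3 → after 1×micro: 1; S2 reads c0=65/8 → after 1×micro: 3 ⇒ (c0=65/8, c1=1, c2=3)
macro 5: S0 reads c1=1 → after 1×micro: 211/16; S1 reads c2=3 → after 1×micro: 2; S2 reads c0=211/16 → after 1×micro: 1 ⇒ (c0=211/16, c1=2, c2=1)
macro 6: S0 reads c1=2 → after 1×micro: 697/32; S1 reads c2=1 → after 1×micro: 4; S2 reads c0=697/32 → after 1×micro: 2 ⇒ (c0=697/32, c1=4, c2=2)
macro 7: S0 reads c1=4 → after 1×micro: 2347/64; S1 reads c2=2 → after 1×micro: 1; S2 reads c0=2347/64 → after 1×micro: 3 ⇒ (c0=2347/64, c1=1, c2=3)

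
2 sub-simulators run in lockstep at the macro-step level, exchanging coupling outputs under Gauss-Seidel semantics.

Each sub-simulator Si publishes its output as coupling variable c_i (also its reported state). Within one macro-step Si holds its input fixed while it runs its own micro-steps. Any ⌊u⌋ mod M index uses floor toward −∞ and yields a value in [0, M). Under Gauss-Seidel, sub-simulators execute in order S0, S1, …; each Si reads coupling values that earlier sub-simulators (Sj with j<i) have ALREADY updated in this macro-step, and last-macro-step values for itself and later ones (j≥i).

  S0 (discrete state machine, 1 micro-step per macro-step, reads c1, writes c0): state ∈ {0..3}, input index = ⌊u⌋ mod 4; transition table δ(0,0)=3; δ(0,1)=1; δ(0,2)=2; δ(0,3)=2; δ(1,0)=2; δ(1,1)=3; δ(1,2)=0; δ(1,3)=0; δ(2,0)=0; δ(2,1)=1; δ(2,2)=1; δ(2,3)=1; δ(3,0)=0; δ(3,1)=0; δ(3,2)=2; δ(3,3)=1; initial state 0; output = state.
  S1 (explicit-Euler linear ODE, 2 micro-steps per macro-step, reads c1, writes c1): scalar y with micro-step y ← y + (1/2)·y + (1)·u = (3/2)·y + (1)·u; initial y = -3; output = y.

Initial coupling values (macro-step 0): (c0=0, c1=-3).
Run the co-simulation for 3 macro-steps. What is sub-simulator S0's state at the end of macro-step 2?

S0 state at macro-step 2 = 3

macro 1: S0 reads c1=-3 → after 1×micro: 1; S1 reads c1=-3 → after 2×micro: -57/4 ⇒ (c0=1, c1=-57/4)
macro 2: S0 reads c1=-57/4 → after 1×micro: 3; S1 reads c1=-57/4 → after 2×micro: -1083/16 ⇒ (c0=3, c1=-1083/16)
macro 3: S0 reads c1=-1083/16 → after 1×micro: 0; S1 reads c1=-1083/16 → after 2×micro: -20577/64 ⇒ (c0=0, c1=-20577/64)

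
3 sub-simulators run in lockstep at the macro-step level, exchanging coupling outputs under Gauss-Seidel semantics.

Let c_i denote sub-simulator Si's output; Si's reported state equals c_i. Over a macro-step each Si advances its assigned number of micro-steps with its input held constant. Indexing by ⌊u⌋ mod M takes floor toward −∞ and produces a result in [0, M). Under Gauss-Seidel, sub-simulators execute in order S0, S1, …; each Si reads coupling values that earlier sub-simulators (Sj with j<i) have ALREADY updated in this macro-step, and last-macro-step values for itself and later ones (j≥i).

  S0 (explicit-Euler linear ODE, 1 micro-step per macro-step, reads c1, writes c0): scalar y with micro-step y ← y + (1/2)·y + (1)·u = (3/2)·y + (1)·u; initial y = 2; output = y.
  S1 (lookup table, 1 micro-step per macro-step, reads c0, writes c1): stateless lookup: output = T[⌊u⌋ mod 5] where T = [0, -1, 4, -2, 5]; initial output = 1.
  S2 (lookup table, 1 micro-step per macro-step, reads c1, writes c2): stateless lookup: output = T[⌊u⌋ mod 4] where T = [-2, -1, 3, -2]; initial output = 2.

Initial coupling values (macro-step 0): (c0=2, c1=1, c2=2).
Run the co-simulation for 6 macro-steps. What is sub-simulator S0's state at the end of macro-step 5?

macro 1: S0 reads c1=1 → after 1×micro: 4; S1 reads c0=4 → after 1×micro: 5; S2 reads c1=5 → after 1×micro: -1 ⇒ (c0=4, c1=5, c2=-1)
macro 2: S0 reads c1=5 → after 1×micro: 11; S1 reads c0=11 → after 1×micro: -1; S2 reads c1=-1 → after 1×micro: -2 ⇒ (c0=11, c1=-1, c2=-2)
macro 3: S0 reads c1=-1 → after 1×micro: 31/2; S1 reads c0=31/2 → after 1×micro: 0; S2 reads c1=0 → after 1×micro: -2 ⇒ (c0=31/2, c1=0, c2=-2)
macro 4: S0 reads c1=0 → after 1×micro: 93/4; S1 reads c0=93/4 → after 1×micro: -2; S2 reads c1=-2 → after 1×micro: 3 ⇒ (c0=93/4, c1=-2, c2=3)
macro 5: S0 reads c1=-2 → after 1×micro: 263/8; S1 reads c0=263/8 → after 1×micro: 4; S2 reads c1=4 → after 1×micro: -2 ⇒ (c0=263/8, c1=4, c2=-2)
macro 6: S0 reads c1=4 → after 1×micro: 853/16; S1 reads c0=853/16 → after 1×micro: -2; S2 reads c1=-2 → after 1×micro: 3 ⇒ (c0=853/16, c1=-2, c2=3)

S0 state at macro-step 5 = 263/8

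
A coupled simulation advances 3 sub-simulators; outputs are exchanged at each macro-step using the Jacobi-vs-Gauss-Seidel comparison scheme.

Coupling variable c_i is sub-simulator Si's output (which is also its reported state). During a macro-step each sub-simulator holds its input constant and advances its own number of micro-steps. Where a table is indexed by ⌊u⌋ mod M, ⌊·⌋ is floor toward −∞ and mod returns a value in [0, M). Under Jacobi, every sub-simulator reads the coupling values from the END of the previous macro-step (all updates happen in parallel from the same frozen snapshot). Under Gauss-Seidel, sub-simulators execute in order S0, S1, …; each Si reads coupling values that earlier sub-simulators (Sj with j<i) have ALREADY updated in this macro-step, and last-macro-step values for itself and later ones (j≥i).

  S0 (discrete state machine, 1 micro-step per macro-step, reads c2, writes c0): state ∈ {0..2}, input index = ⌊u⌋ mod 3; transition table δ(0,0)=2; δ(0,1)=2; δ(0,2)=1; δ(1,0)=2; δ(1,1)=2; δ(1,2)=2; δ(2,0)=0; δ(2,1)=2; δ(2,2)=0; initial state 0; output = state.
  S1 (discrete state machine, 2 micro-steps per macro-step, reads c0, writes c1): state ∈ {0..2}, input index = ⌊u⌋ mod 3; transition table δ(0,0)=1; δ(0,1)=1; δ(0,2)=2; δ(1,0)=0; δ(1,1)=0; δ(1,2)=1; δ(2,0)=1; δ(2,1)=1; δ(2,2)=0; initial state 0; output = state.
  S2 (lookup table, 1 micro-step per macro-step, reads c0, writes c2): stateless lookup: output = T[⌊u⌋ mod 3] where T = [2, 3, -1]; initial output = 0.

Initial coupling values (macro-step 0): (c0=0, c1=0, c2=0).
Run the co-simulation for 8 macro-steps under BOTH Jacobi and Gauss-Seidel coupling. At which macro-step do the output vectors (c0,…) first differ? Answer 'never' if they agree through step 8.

[Jacobi] macro 1: S0 reads c2=0 → after 1×micro: 2; S1 reads c0=0 → after 2×micro: 0; S2 reads c0=0 → after 1×micro: 2 ⇒ (c0=2, c1=0, c2=2)
[Jacobi] macro 2: S0 reads c2=2 → after 1×micro: 0; S1 reads c0=2 → after 2×micro: 0; S2 reads c0=2 → after 1×micro: -1 ⇒ (c0=0, c1=0, c2=-1)
[Jacobi] macro 3: S0 reads c2=-1 → after 1×micro: 1; S1 reads c0=0 → after 2×micro: 0; S2 reads c0=0 → after 1×micro: 2 ⇒ (c0=1, c1=0, c2=2)
[Jacobi] macro 4: S0 reads c2=2 → after 1×micro: 2; S1 reads c0=1 → after 2×micro: 0; S2 reads c0=1 → after 1×micro: 3 ⇒ (c0=2, c1=0, c2=3)
[Jacobi] macro 5: S0 reads c2=3 → after 1×micro: 0; S1 reads c0=2 → after 2×micro: 0; S2 reads c0=2 → after 1×micro: -1 ⇒ (c0=0, c1=0, c2=-1)
[Jacobi] macro 6: S0 reads c2=-1 → after 1×micro: 1; S1 reads c0=0 → after 2×micro: 0; S2 reads c0=0 → after 1×micro: 2 ⇒ (c0=1, c1=0, c2=2)
[Jacobi] macro 7: S0 reads c2=2 → after 1×micro: 2; S1 reads c0=1 → after 2×micro: 0; S2 reads c0=1 → after 1×micro: 3 ⇒ (c0=2, c1=0, c2=3)
[Jacobi] macro 8: S0 reads c2=3 → after 1×micro: 0; S1 reads c0=2 → after 2×micro: 0; S2 reads c0=2 → after 1×micro: -1 ⇒ (c0=0, c1=0, c2=-1)
[Gauss-Seidel] macro 1: S0 reads c2=0 → after 1×micro: 2; S1 reads c0=2 → after 2×micro: 0; S2 reads c0=2 → after 1×micro: -1 ⇒ (c0=2, c1=0, c2=-1)
[Gauss-Seidel] macro 2: S0 reads c2=-1 → after 1×micro: 0; S1 reads c0=0 → after 2×micro: 0; S2 reads c0=0 → after 1×micro: 2 ⇒ (c0=0, c1=0, c2=2)
[Gauss-Seidel] macro 3: S0 reads c2=2 → after 1×micro: 1; S1 reads c0=1 → after 2×micro: 0; S2 reads c0=1 → after 1×micro: 3 ⇒ (c0=1, c1=0, c2=3)
[Gauss-Seidel] macro 4: S0 reads c2=3 → after 1×micro: 2; S1 reads c0=2 → after 2×micro: 0; S2 reads c0=2 → after 1×micro: -1 ⇒ (c0=2, c1=0, c2=-1)
[Gauss-Seidel] macro 5: S0 reads c2=-1 → after 1×micro: 0; S1 reads c0=0 → after 2×micro: 0; S2 reads c0=0 → after 1×micro: 2 ⇒ (c0=0, c1=0, c2=2)
[Gauss-Seidel] macro 6: S0 reads c2=2 → after 1×micro: 1; S1 reads c0=1 → after 2×micro: 0; S2 reads c0=1 → after 1×micro: 3 ⇒ (c0=1, c1=0, c2=3)
[Gauss-Seidel] macro 7: S0 reads c2=3 → after 1×micro: 2; S1 reads c0=2 → after 2×micro: 0; S2 reads c0=2 → after 1×micro: -1 ⇒ (c0=2, c1=0, c2=-1)
[Gauss-Seidel] macro 8: S0 reads c2=-1 → after 1×micro: 0; S1 reads c0=0 → after 2×micro: 0; S2 reads c0=0 → after 1×micro: 2 ⇒ (c0=0, c1=0, c2=2)

first divergence at macro-step: 1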